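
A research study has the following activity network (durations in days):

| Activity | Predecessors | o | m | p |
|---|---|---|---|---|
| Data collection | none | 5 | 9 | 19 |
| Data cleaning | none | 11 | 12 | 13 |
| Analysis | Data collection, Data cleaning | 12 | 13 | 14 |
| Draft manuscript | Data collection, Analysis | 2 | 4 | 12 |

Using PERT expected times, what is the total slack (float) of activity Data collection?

te_Data collection = (5 + 4·9 + 19)/6 = 60/6 = 10
te_Data cleaning = (11 + 4·12 + 13)/6 = 72/6 = 12
te_Analysis = (12 + 4·13 + 14)/6 = 78/6 = 13
te_Draft manuscript = (2 + 4·4 + 12)/6 = 30/6 = 5

Forward pass:
ES_Data collection = 0; EF_Data collection = 10
ES_Data cleaning = 0; EF_Data cleaning = 12
ES_Analysis = max(EF_Data collection=10, EF_Data cleaning=12) = 12; EF_Analysis = 12+13 = 25
ES_Draft manuscript = max(EF_Data collection=10, EF_Analysis=25) = 25; EF_Draft manuscript = 25+5 = 30
Expected project duration μ = 30 days. Critical path: Data cleaning → Analysis → Draft manuscript.

Backward pass:
LF_Draft manuscript = 30; LS_Draft manuscript = 30−5 = 25
LF_Analysis = LS_Draft manuscript = 25; LS_Analysis = 25−13 = 12
LF_Data cleaning = LS_Analysis = 12; LS_Data cleaning = 12−12 = 0
LF_Data collection = min(LS_Analysis=12, LS_Draft manuscript=25) = 12; LS_Data collection = 12−10 = 2
Slack_Data collection = LS_Data collection − ES_Data collection = 2 − 0 = 2

2 days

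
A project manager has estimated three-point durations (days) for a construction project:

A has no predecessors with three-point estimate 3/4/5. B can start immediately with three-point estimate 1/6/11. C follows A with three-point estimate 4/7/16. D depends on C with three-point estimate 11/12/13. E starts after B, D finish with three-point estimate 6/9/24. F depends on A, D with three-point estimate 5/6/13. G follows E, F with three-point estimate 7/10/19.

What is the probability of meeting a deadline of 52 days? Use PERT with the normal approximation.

te_A = (3 + 4·4 + 5)/6 = 24/6 = 4; σ²_A = ((5−3)/6)² = 0.111
te_B = (1 + 4·6 + 11)/6 = 36/6 = 6; σ²_B = ((11−1)/6)² = 2.778
te_C = (4 + 4·7 + 16)/6 = 48/6 = 8; σ²_C = ((16−4)/6)² = 4.000
te_D = (11 + 4·12 + 13)/6 = 72/6 = 12; σ²_D = ((13−11)/6)² = 0.111
te_E = (6 + 4·9 + 24)/6 = 66/6 = 11; σ²_E = ((24−6)/6)² = 9.000
te_F = (5 + 4·6 + 13)/6 = 42/6 = 7; σ²_F = ((13−5)/6)² = 1.778
te_G = (7 + 4·10 + 19)/6 = 66/6 = 11; σ²_G = ((19−7)/6)² = 4.000

Forward pass:
ES_A = 0; EF_A = 4
ES_B = 0; EF_B = 6
ES_C = 4; EF_C = 4+8 = 12
ES_D = 12; EF_D = 12+12 = 24
ES_E = max(EF_B=6, EF_D=24) = 24; EF_E = 24+11 = 35
ES_F = max(EF_A=4, EF_D=24) = 24; EF_F = 24+7 = 31
ES_G = max(EF_E=35, EF_F=31) = 35; EF_G = 35+11 = 46
Expected project duration μ = 46 days. Critical path: A → C → D → E → G.

Variance along critical path = 0.111 + 4.000 + 0.111 + 9.000 + 4.000 = 17.222; σ = √17.222 = 4.150 days.
Z = (52 − 46) / 4.150 = 1.446
P(T ≤ 52) = Φ(1.446) ≈ 0.926

0.926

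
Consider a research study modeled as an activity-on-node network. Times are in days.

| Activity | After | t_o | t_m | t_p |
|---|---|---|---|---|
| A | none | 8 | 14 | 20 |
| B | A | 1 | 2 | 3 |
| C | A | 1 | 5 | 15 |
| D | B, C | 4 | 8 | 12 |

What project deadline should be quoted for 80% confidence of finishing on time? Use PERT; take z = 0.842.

te_A = (8 + 4·14 + 20)/6 = 84/6 = 14; σ²_A = ((20−8)/6)² = 4.000
te_B = (1 + 4·2 + 3)/6 = 12/6 = 2; σ²_B = ((3−1)/6)² = 0.111
te_C = (1 + 4·5 + 15)/6 = 36/6 = 6; σ²_C = ((15−1)/6)² = 5.444
te_D = (4 + 4·8 + 12)/6 = 48/6 = 8; σ²_D = ((12−4)/6)² = 1.778

Forward pass:
ES_A = 0; EF_A = 14
ES_B = 14; EF_B = 14+2 = 16
ES_C = 14; EF_C = 14+6 = 20
ES_D = max(EF_B=16, EF_C=20) = 20; EF_D = 20+8 = 28
Expected project duration μ = 28 days. Critical path: A → C → D.

Variance along critical path = 4.000 + 5.444 + 1.778 = 11.222; σ = 3.350 days.
D = μ + z·σ = 28 + 0.842·3.350 = 30.8 days

30.8 days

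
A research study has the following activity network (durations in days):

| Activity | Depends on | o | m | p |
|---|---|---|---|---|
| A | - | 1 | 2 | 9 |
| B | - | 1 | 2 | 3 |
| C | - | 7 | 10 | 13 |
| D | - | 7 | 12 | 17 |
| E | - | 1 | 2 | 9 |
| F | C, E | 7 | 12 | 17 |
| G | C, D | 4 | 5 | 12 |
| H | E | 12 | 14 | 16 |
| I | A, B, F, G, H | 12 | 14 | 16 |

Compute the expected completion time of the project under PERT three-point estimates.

te_A = (1 + 4·2 + 9)/6 = 18/6 = 3
te_B = (1 + 4·2 + 3)/6 = 12/6 = 2
te_C = (7 + 4·10 + 13)/6 = 60/6 = 10
te_D = (7 + 4·12 + 17)/6 = 72/6 = 12
te_E = (1 + 4·2 + 9)/6 = 18/6 = 3
te_F = (7 + 4·12 + 17)/6 = 72/6 = 12
te_G = (4 + 4·5 + 12)/6 = 36/6 = 6
te_H = (12 + 4·14 + 16)/6 = 84/6 = 14
te_I = (12 + 4·14 + 16)/6 = 84/6 = 14

Forward pass:
ES_A = 0; EF_A = 3
ES_B = 0; EF_B = 2
ES_C = 0; EF_C = 10
ES_D = 0; EF_D = 12
ES_E = 0; EF_E = 3
ES_F = max(EF_C=10, EF_E=3) = 10; EF_F = 10+12 = 22
ES_G = max(EF_C=10, EF_D=12) = 12; EF_G = 12+6 = 18
ES_H = 3; EF_H = 3+14 = 17
ES_I = max(EF_A=3, EF_B=2, EF_F=22, EF_G=18, EF_H=17) = 22; EF_I = 22+14 = 36
Expected project duration μ = 36 days. Critical path: C → F → I.

36 days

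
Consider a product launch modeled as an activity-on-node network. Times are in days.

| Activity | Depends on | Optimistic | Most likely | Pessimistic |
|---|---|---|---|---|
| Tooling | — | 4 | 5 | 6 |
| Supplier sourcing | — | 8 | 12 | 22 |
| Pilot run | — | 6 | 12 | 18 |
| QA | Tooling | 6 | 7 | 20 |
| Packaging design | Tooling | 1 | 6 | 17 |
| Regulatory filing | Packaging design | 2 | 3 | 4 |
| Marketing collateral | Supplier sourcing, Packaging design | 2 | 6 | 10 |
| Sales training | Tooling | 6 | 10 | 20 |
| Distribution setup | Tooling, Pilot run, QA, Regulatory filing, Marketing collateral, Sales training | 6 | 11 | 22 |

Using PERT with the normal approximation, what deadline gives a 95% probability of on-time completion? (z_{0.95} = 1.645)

te_Tooling = (4 + 4·5 + 6)/6 = 30/6 = 5; σ²_Tooling = ((6−4)/6)² = 0.111
te_Supplier sourcing = (8 + 4·12 + 22)/6 = 78/6 = 13; σ²_Supplier sourcing = ((22−8)/6)² = 5.444
te_Pilot run = (6 + 4·12 + 18)/6 = 72/6 = 12; σ²_Pilot run = ((18−6)/6)² = 4.000
te_QA = (6 + 4·7 + 20)/6 = 54/6 = 9; σ²_QA = ((20−6)/6)² = 5.444
te_Packaging design = (1 + 4·6 + 17)/6 = 42/6 = 7; σ²_Packaging design = ((17−1)/6)² = 7.111
te_Regulatory filing = (2 + 4·3 + 4)/6 = 18/6 = 3; σ²_Regulatory filing = ((4−2)/6)² = 0.111
te_Marketing collateral = (2 + 4·6 + 10)/6 = 36/6 = 6; σ²_Marketing collateral = ((10−2)/6)² = 1.778
te_Sales training = (6 + 4·10 + 20)/6 = 66/6 = 11; σ²_Sales training = ((20−6)/6)² = 5.444
te_Distribution setup = (6 + 4·11 + 22)/6 = 72/6 = 12; σ²_Distribution setup = ((22−6)/6)² = 7.111

Forward pass:
ES_Tooling = 0; EF_Tooling = 5
ES_Supplier sourcing = 0; EF_Supplier sourcing = 13
ES_Pilot run = 0; EF_Pilot run = 12
ES_QA = 5; EF_QA = 5+9 = 14
ES_Packaging design = 5; EF_Packaging design = 5+7 = 12
ES_Regulatory filing = 12; EF_Regulatory filing = 12+3 = 15
ES_Marketing collateral = max(EF_Supplier sourcing=13, EF_Packaging design=12) = 13; EF_Marketing collateral = 13+6 = 19
ES_Sales training = 5; EF_Sales training = 5+11 = 16
ES_Distribution setup = max(EF_Tooling=5, EF_Pilot run=12, EF_QA=14, EF_Regulatory filing=15, EF_Marketing collateral=19, EF_Sales training=16) = 19; EF_Distribution setup = 19+12 = 31
Expected project duration μ = 31 days. Critical path: Supplier sourcing → Marketing collateral → Distribution setup.

Variance along critical path = 5.444 + 1.778 + 7.111 = 14.333; σ = 3.786 days.
D = μ + z·σ = 31 + 1.645·3.786 = 37.2 days

37.2 days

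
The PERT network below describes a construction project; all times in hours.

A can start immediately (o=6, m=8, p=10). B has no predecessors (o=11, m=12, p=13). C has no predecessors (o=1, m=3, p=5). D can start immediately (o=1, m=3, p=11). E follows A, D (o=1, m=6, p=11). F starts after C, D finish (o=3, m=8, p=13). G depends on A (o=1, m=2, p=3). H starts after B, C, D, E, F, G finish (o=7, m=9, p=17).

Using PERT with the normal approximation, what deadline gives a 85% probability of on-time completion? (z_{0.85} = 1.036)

te_A = (6 + 4·8 + 10)/6 = 48/6 = 8; σ²_A = ((10−6)/6)² = 0.444
te_B = (11 + 4·12 + 13)/6 = 72/6 = 12; σ²_B = ((13−11)/6)² = 0.111
te_C = (1 + 4·3 + 5)/6 = 18/6 = 3; σ²_C = ((5−1)/6)² = 0.444
te_D = (1 + 4·3 + 11)/6 = 24/6 = 4; σ²_D = ((11−1)/6)² = 2.778
te_E = (1 + 4·6 + 11)/6 = 36/6 = 6; σ²_E = ((11−1)/6)² = 2.778
te_F = (3 + 4·8 + 13)/6 = 48/6 = 8; σ²_F = ((13−3)/6)² = 2.778
te_G = (1 + 4·2 + 3)/6 = 12/6 = 2; σ²_G = ((3−1)/6)² = 0.111
te_H = (7 + 4·9 + 17)/6 = 60/6 = 10; σ²_H = ((17−7)/6)² = 2.778

Forward pass:
ES_A = 0; EF_A = 8
ES_B = 0; EF_B = 12
ES_C = 0; EF_C = 3
ES_D = 0; EF_D = 4
ES_E = max(EF_A=8, EF_D=4) = 8; EF_E = 8+6 = 14
ES_F = max(EF_C=3, EF_D=4) = 4; EF_F = 4+8 = 12
ES_G = 8; EF_G = 8+2 = 10
ES_H = max(EF_B=12, EF_C=3, EF_D=4, EF_E=14, EF_F=12, EF_G=10) = 14; EF_H = 14+10 = 24
Expected project duration μ = 24 hours. Critical path: A → E → H.

Variance along critical path = 0.444 + 2.778 + 2.778 = 6.000; σ = 2.449 hours.
D = μ + z·σ = 24 + 1.036·2.449 = 26.5 hours

26.5 hours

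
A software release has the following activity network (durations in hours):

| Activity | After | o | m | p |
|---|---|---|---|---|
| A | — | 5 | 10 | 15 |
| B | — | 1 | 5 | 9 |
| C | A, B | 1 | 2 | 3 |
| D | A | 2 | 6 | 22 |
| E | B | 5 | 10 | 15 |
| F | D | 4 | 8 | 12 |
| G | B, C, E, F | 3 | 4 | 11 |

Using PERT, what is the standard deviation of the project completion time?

4.18 hours

te_A = (5 + 4·10 + 15)/6 = 60/6 = 10; σ²_A = ((15−5)/6)² = 2.778
te_B = (1 + 4·5 + 9)/6 = 30/6 = 5; σ²_B = ((9−1)/6)² = 1.778
te_C = (1 + 4·2 + 3)/6 = 12/6 = 2; σ²_C = ((3−1)/6)² = 0.111
te_D = (2 + 4·6 + 22)/6 = 48/6 = 8; σ²_D = ((22−2)/6)² = 11.111
te_E = (5 + 4·10 + 15)/6 = 60/6 = 10; σ²_E = ((15−5)/6)² = 2.778
te_F = (4 + 4·8 + 12)/6 = 48/6 = 8; σ²_F = ((12−4)/6)² = 1.778
te_G = (3 + 4·4 + 11)/6 = 30/6 = 5; σ²_G = ((11−3)/6)² = 1.778

Forward pass:
ES_A = 0; EF_A = 10
ES_B = 0; EF_B = 5
ES_C = max(EF_A=10, EF_B=5) = 10; EF_C = 10+2 = 12
ES_D = 10; EF_D = 10+8 = 18
ES_E = 5; EF_E = 5+10 = 15
ES_F = 18; EF_F = 18+8 = 26
ES_G = max(EF_B=5, EF_C=12, EF_E=15, EF_F=26) = 26; EF_G = 26+5 = 31
Expected project duration μ = 31 hours. Critical path: A → D → F → G.

Variance along critical path = 2.778 + 11.111 + 1.778 + 1.778 = 17.444
σ = √17.444 = 4.177 hours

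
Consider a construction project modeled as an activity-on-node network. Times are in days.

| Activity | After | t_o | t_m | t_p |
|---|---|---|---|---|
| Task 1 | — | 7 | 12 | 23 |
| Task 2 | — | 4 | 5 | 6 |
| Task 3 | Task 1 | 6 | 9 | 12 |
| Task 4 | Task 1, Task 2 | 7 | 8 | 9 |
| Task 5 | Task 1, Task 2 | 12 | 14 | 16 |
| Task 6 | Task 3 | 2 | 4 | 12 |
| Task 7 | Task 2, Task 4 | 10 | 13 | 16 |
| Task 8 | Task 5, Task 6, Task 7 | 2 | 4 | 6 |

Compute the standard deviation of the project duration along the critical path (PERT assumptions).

2.94 days

te_Task 1 = (7 + 4·12 + 23)/6 = 78/6 = 13; σ²_Task 1 = ((23−7)/6)² = 7.111
te_Task 2 = (4 + 4·5 + 6)/6 = 30/6 = 5; σ²_Task 2 = ((6−4)/6)² = 0.111
te_Task 3 = (6 + 4·9 + 12)/6 = 54/6 = 9; σ²_Task 3 = ((12−6)/6)² = 1.000
te_Task 4 = (7 + 4·8 + 9)/6 = 48/6 = 8; σ²_Task 4 = ((9−7)/6)² = 0.111
te_Task 5 = (12 + 4·14 + 16)/6 = 84/6 = 14; σ²_Task 5 = ((16−12)/6)² = 0.444
te_Task 6 = (2 + 4·4 + 12)/6 = 30/6 = 5; σ²_Task 6 = ((12−2)/6)² = 2.778
te_Task 7 = (10 + 4·13 + 16)/6 = 78/6 = 13; σ²_Task 7 = ((16−10)/6)² = 1.000
te_Task 8 = (2 + 4·4 + 6)/6 = 24/6 = 4; σ²_Task 8 = ((6−2)/6)² = 0.444

Forward pass:
ES_Task 1 = 0; EF_Task 1 = 13
ES_Task 2 = 0; EF_Task 2 = 5
ES_Task 3 = 13; EF_Task 3 = 13+9 = 22
ES_Task 4 = max(EF_Task 1=13, EF_Task 2=5) = 13; EF_Task 4 = 13+8 = 21
ES_Task 5 = max(EF_Task 1=13, EF_Task 2=5) = 13; EF_Task 5 = 13+14 = 27
ES_Task 6 = 22; EF_Task 6 = 22+5 = 27
ES_Task 7 = max(EF_Task 2=5, EF_Task 4=21) = 21; EF_Task 7 = 21+13 = 34
ES_Task 8 = max(EF_Task 5=27, EF_Task 6=27, EF_Task 7=34) = 34; EF_Task 8 = 34+4 = 38
Expected project duration μ = 38 days. Critical path: Task 1 → Task 4 → Task 7 → Task 8.

Variance along critical path = 7.111 + 0.111 + 1.000 + 0.444 = 8.667
σ = √8.667 = 2.944 days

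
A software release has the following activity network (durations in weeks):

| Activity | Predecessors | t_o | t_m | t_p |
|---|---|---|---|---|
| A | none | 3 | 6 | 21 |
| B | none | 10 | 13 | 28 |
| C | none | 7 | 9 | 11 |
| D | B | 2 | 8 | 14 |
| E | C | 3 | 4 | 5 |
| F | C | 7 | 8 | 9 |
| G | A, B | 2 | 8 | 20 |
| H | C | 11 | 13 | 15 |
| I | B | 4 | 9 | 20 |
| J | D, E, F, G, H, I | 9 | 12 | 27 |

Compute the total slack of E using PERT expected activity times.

te_A = (3 + 4·6 + 21)/6 = 48/6 = 8
te_B = (10 + 4·13 + 28)/6 = 90/6 = 15
te_C = (7 + 4·9 + 11)/6 = 54/6 = 9
te_D = (2 + 4·8 + 14)/6 = 48/6 = 8
te_E = (3 + 4·4 + 5)/6 = 24/6 = 4
te_F = (7 + 4·8 + 9)/6 = 48/6 = 8
te_G = (2 + 4·8 + 20)/6 = 54/6 = 9
te_H = (11 + 4·13 + 15)/6 = 78/6 = 13
te_I = (4 + 4·9 + 20)/6 = 60/6 = 10
te_J = (9 + 4·12 + 27)/6 = 84/6 = 14

Forward pass:
ES_A = 0; EF_A = 8
ES_B = 0; EF_B = 15
ES_C = 0; EF_C = 9
ES_D = 15; EF_D = 15+8 = 23
ES_E = 9; EF_E = 9+4 = 13
ES_F = 9; EF_F = 9+8 = 17
ES_G = max(EF_A=8, EF_B=15) = 15; EF_G = 15+9 = 24
ES_H = 9; EF_H = 9+13 = 22
ES_I = 15; EF_I = 15+10 = 25
ES_J = max(EF_D=23, EF_E=13, EF_F=17, EF_G=24, EF_H=22, EF_I=25) = 25; EF_J = 25+14 = 39
Expected project duration μ = 39 weeks. Critical path: B → I → J.

Backward pass:
LF_J = 39; LS_J = 39−14 = 25
LF_I = LS_J = 25; LS_I = 25−10 = 15
LF_H = LS_J = 25; LS_H = 25−13 = 12
LF_G = LS_J = 25; LS_G = 25−9 = 16
LF_F = LS_J = 25; LS_F = 25−8 = 17
LF_E = LS_J = 25; LS_E = 25−4 = 21
LF_D = LS_J = 25; LS_D = 25−8 = 17
LF_C = min(LS_E=21, LS_F=17, LS_H=12) = 12; LS_C = 12−9 = 3
LF_B = min(LS_D=17, LS_G=16, LS_I=15) = 15; LS_B = 15−15 = 0
LF_A = LS_G = 16; LS_A = 16−8 = 8
Slack_E = LS_E − ES_E = 21 − 9 = 12

12 weeks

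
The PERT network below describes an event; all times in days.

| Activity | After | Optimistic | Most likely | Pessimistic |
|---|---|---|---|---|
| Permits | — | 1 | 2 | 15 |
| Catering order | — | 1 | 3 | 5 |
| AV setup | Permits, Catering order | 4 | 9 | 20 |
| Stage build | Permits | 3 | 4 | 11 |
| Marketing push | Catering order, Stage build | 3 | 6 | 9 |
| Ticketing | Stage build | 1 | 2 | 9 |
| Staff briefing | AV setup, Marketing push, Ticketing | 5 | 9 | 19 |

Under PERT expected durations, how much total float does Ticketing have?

te_Permits = (1 + 4·2 + 15)/6 = 24/6 = 4
te_Catering order = (1 + 4·3 + 5)/6 = 18/6 = 3
te_AV setup = (4 + 4·9 + 20)/6 = 60/6 = 10
te_Stage build = (3 + 4·4 + 11)/6 = 30/6 = 5
te_Marketing push = (3 + 4·6 + 9)/6 = 36/6 = 6
te_Ticketing = (1 + 4·2 + 9)/6 = 18/6 = 3
te_Staff briefing = (5 + 4·9 + 19)/6 = 60/6 = 10

Forward pass:
ES_Permits = 0; EF_Permits = 4
ES_Catering order = 0; EF_Catering order = 3
ES_AV setup = max(EF_Permits=4, EF_Catering order=3) = 4; EF_AV setup = 4+10 = 14
ES_Stage build = 4; EF_Stage build = 4+5 = 9
ES_Marketing push = max(EF_Catering order=3, EF_Stage build=9) = 9; EF_Marketing push = 9+6 = 15
ES_Ticketing = 9; EF_Ticketing = 9+3 = 12
ES_Staff briefing = max(EF_AV setup=14, EF_Marketing push=15, EF_Ticketing=12) = 15; EF_Staff briefing = 15+10 = 25
Expected project duration μ = 25 days. Critical path: Permits → Stage build → Marketing push → Staff briefing.

Backward pass:
LF_Staff briefing = 25; LS_Staff briefing = 25−10 = 15
LF_Ticketing = LS_Staff briefing = 15; LS_Ticketing = 15−3 = 12
LF_Marketing push = LS_Staff briefing = 15; LS_Marketing push = 15−6 = 9
LF_Stage build = min(LS_Marketing push=9, LS_Ticketing=12) = 9; LS_Stage build = 9−5 = 4
LF_AV setup = LS_Staff briefing = 15; LS_AV setup = 15−10 = 5
LF_Catering order = min(LS_AV setup=5, LS_Marketing push=9) = 5; LS_Catering order = 5−3 = 2
LF_Permits = min(LS_AV setup=5, LS_Stage build=4) = 4; LS_Permits = 4−4 = 0
Slack_Ticketing = LS_Ticketing − ES_Ticketing = 12 − 9 = 3

3 days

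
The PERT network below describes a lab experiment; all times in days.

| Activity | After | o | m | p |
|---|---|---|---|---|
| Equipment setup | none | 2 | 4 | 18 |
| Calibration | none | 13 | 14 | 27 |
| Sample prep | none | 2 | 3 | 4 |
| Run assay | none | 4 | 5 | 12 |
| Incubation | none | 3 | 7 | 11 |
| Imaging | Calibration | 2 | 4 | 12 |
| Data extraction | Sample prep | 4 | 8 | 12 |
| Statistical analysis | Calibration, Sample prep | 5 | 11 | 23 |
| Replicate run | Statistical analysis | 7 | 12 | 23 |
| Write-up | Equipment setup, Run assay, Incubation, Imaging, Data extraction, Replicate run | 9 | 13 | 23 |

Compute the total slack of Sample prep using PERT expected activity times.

te_Equipment setup = (2 + 4·4 + 18)/6 = 36/6 = 6
te_Calibration = (13 + 4·14 + 27)/6 = 96/6 = 16
te_Sample prep = (2 + 4·3 + 4)/6 = 18/6 = 3
te_Run assay = (4 + 4·5 + 12)/6 = 36/6 = 6
te_Incubation = (3 + 4·7 + 11)/6 = 42/6 = 7
te_Imaging = (2 + 4·4 + 12)/6 = 30/6 = 5
te_Data extraction = (4 + 4·8 + 12)/6 = 48/6 = 8
te_Statistical analysis = (5 + 4·11 + 23)/6 = 72/6 = 12
te_Replicate run = (7 + 4·12 + 23)/6 = 78/6 = 13
te_Write-up = (9 + 4·13 + 23)/6 = 84/6 = 14

Forward pass:
ES_Equipment setup = 0; EF_Equipment setup = 6
ES_Calibration = 0; EF_Calibration = 16
ES_Sample prep = 0; EF_Sample prep = 3
ES_Run assay = 0; EF_Run assay = 6
ES_Incubation = 0; EF_Incubation = 7
ES_Imaging = 16; EF_Imaging = 16+5 = 21
ES_Data extraction = 3; EF_Data extraction = 3+8 = 11
ES_Statistical analysis = max(EF_Calibration=16, EF_Sample prep=3) = 16; EF_Statistical analysis = 16+12 = 28
ES_Replicate run = 28; EF_Replicate run = 28+13 = 41
ES_Write-up = max(EF_Equipment setup=6, EF_Run assay=6, EF_Incubation=7, EF_Imaging=21, EF_Data extraction=11, EF_Replicate run=41) = 41; EF_Write-up = 41+14 = 55
Expected project duration μ = 55 days. Critical path: Calibration → Statistical analysis → Replicate run → Write-up.

Backward pass:
LF_Write-up = 55; LS_Write-up = 55−14 = 41
LF_Replicate run = LS_Write-up = 41; LS_Replicate run = 41−13 = 28
LF_Statistical analysis = LS_Replicate run = 28; LS_Statistical analysis = 28−12 = 16
LF_Data extraction = LS_Write-up = 41; LS_Data extraction = 41−8 = 33
LF_Imaging = LS_Write-up = 41; LS_Imaging = 41−5 = 36
LF_Incubation = LS_Write-up = 41; LS_Incubation = 41−7 = 34
LF_Run assay = LS_Write-up = 41; LS_Run assay = 41−6 = 35
LF_Sample prep = min(LS_Data extraction=33, LS_Statistical analysis=16) = 16; LS_Sample prep = 16−3 = 13
LF_Calibration = min(LS_Imaging=36, LS_Statistical analysis=16) = 16; LS_Calibration = 16−16 = 0
LF_Equipment setup = LS_Write-up = 41; LS_Equipment setup = 41−6 = 35
Slack_Sample prep = LS_Sample prep − ES_Sample prep = 13 − 0 = 13

13 days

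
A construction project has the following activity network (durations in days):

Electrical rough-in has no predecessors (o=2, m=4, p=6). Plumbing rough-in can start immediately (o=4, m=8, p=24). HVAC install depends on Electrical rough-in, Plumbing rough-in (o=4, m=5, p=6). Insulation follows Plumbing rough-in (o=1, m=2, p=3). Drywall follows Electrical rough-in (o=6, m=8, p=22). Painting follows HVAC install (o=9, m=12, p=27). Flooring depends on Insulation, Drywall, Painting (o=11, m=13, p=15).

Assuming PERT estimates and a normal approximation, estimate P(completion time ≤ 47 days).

0.864

te_Electrical rough-in = (2 + 4·4 + 6)/6 = 24/6 = 4; σ²_Electrical rough-in = ((6−2)/6)² = 0.444
te_Plumbing rough-in = (4 + 4·8 + 24)/6 = 60/6 = 10; σ²_Plumbing rough-in = ((24−4)/6)² = 11.111
te_HVAC install = (4 + 4·5 + 6)/6 = 30/6 = 5; σ²_HVAC install = ((6−4)/6)² = 0.111
te_Insulation = (1 + 4·2 + 3)/6 = 12/6 = 2; σ²_Insulation = ((3−1)/6)² = 0.111
te_Drywall = (6 + 4·8 + 22)/6 = 60/6 = 10; σ²_Drywall = ((22−6)/6)² = 7.111
te_Painting = (9 + 4·12 + 27)/6 = 84/6 = 14; σ²_Painting = ((27−9)/6)² = 9.000
te_Flooring = (11 + 4·13 + 15)/6 = 78/6 = 13; σ²_Flooring = ((15−11)/6)² = 0.444

Forward pass:
ES_Electrical rough-in = 0; EF_Electrical rough-in = 4
ES_Plumbing rough-in = 0; EF_Plumbing rough-in = 10
ES_HVAC install = max(EF_Electrical rough-in=4, EF_Plumbing rough-in=10) = 10; EF_HVAC install = 10+5 = 15
ES_Insulation = 10; EF_Insulation = 10+2 = 12
ES_Drywall = 4; EF_Drywall = 4+10 = 14
ES_Painting = 15; EF_Painting = 15+14 = 29
ES_Flooring = max(EF_Insulation=12, EF_Drywall=14, EF_Painting=29) = 29; EF_Flooring = 29+13 = 42
Expected project duration μ = 42 days. Critical path: Plumbing rough-in → HVAC install → Painting → Flooring.

Variance along critical path = 11.111 + 0.111 + 9.000 + 0.444 = 20.667; σ = √20.667 = 4.546 days.
Z = (47 − 42) / 4.546 = 1.100
P(T ≤ 47) = Φ(1.100) ≈ 0.864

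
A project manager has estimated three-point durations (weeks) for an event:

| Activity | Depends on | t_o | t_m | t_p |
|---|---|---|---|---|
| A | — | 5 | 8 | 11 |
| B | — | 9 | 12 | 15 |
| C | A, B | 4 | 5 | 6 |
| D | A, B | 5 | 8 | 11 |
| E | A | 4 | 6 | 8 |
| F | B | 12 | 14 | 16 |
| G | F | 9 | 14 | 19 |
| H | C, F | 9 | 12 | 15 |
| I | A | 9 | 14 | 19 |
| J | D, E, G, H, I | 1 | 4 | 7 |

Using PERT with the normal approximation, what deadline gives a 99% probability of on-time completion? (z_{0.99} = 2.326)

te_A = (5 + 4·8 + 11)/6 = 48/6 = 8; σ²_A = ((11−5)/6)² = 1.000
te_B = (9 + 4·12 + 15)/6 = 72/6 = 12; σ²_B = ((15−9)/6)² = 1.000
te_C = (4 + 4·5 + 6)/6 = 30/6 = 5; σ²_C = ((6−4)/6)² = 0.111
te_D = (5 + 4·8 + 11)/6 = 48/6 = 8; σ²_D = ((11−5)/6)² = 1.000
te_E = (4 + 4·6 + 8)/6 = 36/6 = 6; σ²_E = ((8−4)/6)² = 0.444
te_F = (12 + 4·14 + 16)/6 = 84/6 = 14; σ²_F = ((16−12)/6)² = 0.444
te_G = (9 + 4·14 + 19)/6 = 84/6 = 14; σ²_G = ((19−9)/6)² = 2.778
te_H = (9 + 4·12 + 15)/6 = 72/6 = 12; σ²_H = ((15−9)/6)² = 1.000
te_I = (9 + 4·14 + 19)/6 = 84/6 = 14; σ²_I = ((19−9)/6)² = 2.778
te_J = (1 + 4·4 + 7)/6 = 24/6 = 4; σ²_J = ((7−1)/6)² = 1.000

Forward pass:
ES_A = 0; EF_A = 8
ES_B = 0; EF_B = 12
ES_C = max(EF_A=8, EF_B=12) = 12; EF_C = 12+5 = 17
ES_D = max(EF_A=8, EF_B=12) = 12; EF_D = 12+8 = 20
ES_E = 8; EF_E = 8+6 = 14
ES_F = 12; EF_F = 12+14 = 26
ES_G = 26; EF_G = 26+14 = 40
ES_H = max(EF_C=17, EF_F=26) = 26; EF_H = 26+12 = 38
ES_I = 8; EF_I = 8+14 = 22
ES_J = max(EF_D=20, EF_E=14, EF_G=40, EF_H=38, EF_I=22) = 40; EF_J = 40+4 = 44
Expected project duration μ = 44 weeks. Critical path: B → F → G → J.

Variance along critical path = 1.000 + 0.444 + 2.778 + 1.000 = 5.222; σ = 2.285 weeks.
D = μ + z·σ = 44 + 2.326·2.285 = 49.3 weeks

49.3 weeks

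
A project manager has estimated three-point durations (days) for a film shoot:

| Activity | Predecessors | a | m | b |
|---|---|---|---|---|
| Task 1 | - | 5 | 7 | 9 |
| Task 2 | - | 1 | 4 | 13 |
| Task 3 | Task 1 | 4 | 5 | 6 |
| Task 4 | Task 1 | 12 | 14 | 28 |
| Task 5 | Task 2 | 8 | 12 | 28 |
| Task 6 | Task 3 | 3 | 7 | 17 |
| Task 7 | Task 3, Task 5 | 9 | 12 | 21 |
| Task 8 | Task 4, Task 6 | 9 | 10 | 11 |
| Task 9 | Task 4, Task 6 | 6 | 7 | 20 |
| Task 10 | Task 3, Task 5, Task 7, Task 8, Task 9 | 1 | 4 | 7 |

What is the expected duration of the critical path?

te_Task 1 = (5 + 4·7 + 9)/6 = 42/6 = 7
te_Task 2 = (1 + 4·4 + 13)/6 = 30/6 = 5
te_Task 3 = (4 + 4·5 + 6)/6 = 30/6 = 5
te_Task 4 = (12 + 4·14 + 28)/6 = 96/6 = 16
te_Task 5 = (8 + 4·12 + 28)/6 = 84/6 = 14
te_Task 6 = (3 + 4·7 + 17)/6 = 48/6 = 8
te_Task 7 = (9 + 4·12 + 21)/6 = 78/6 = 13
te_Task 8 = (9 + 4·10 + 11)/6 = 60/6 = 10
te_Task 9 = (6 + 4·7 + 20)/6 = 54/6 = 9
te_Task 10 = (1 + 4·4 + 7)/6 = 24/6 = 4

Forward pass:
ES_Task 1 = 0; EF_Task 1 = 7
ES_Task 2 = 0; EF_Task 2 = 5
ES_Task 3 = 7; EF_Task 3 = 7+5 = 12
ES_Task 4 = 7; EF_Task 4 = 7+16 = 23
ES_Task 5 = 5; EF_Task 5 = 5+14 = 19
ES_Task 6 = 12; EF_Task 6 = 12+8 = 20
ES_Task 7 = max(EF_Task 3=12, EF_Task 5=19) = 19; EF_Task 7 = 19+13 = 32
ES_Task 8 = max(EF_Task 4=23, EF_Task 6=20) = 23; EF_Task 8 = 23+10 = 33
ES_Task 9 = max(EF_Task 4=23, EF_Task 6=20) = 23; EF_Task 9 = 23+9 = 32
ES_Task 10 = max(EF_Task 3=12, EF_Task 5=19, EF_Task 7=32, EF_Task 8=33, EF_Task 9=32) = 33; EF_Task 10 = 33+4 = 37
Expected project duration μ = 37 days. Critical path: Task 1 → Task 4 → Task 8 → Task 10.

37 days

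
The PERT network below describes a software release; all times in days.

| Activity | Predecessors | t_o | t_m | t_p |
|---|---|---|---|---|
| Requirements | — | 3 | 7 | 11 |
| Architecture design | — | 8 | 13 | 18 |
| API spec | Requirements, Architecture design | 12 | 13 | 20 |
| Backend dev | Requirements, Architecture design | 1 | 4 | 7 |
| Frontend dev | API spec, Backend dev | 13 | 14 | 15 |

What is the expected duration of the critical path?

te_Requirements = (3 + 4·7 + 11)/6 = 42/6 = 7
te_Architecture design = (8 + 4·13 + 18)/6 = 78/6 = 13
te_API spec = (12 + 4·13 + 20)/6 = 84/6 = 14
te_Backend dev = (1 + 4·4 + 7)/6 = 24/6 = 4
te_Frontend dev = (13 + 4·14 + 15)/6 = 84/6 = 14

Forward pass:
ES_Requirements = 0; EF_Requirements = 7
ES_Architecture design = 0; EF_Architecture design = 13
ES_API spec = max(EF_Requirements=7, EF_Architecture design=13) = 13; EF_API spec = 13+14 = 27
ES_Backend dev = max(EF_Requirements=7, EF_Architecture design=13) = 13; EF_Backend dev = 13+4 = 17
ES_Frontend dev = max(EF_API spec=27, EF_Backend dev=17) = 27; EF_Frontend dev = 27+14 = 41
Expected project duration μ = 41 days. Critical path: Architecture design → API spec → Frontend dev.

41 days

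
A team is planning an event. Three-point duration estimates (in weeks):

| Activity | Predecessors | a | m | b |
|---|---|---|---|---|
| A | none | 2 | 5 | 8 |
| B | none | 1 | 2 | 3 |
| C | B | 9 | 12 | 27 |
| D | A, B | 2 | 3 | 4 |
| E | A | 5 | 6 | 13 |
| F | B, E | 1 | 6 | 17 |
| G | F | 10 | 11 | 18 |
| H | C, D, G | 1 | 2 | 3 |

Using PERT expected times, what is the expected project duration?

te_A = (2 + 4·5 + 8)/6 = 30/6 = 5
te_B = (1 + 4·2 + 3)/6 = 12/6 = 2
te_C = (9 + 4·12 + 27)/6 = 84/6 = 14
te_D = (2 + 4·3 + 4)/6 = 18/6 = 3
te_E = (5 + 4·6 + 13)/6 = 42/6 = 7
te_F = (1 + 4·6 + 17)/6 = 42/6 = 7
te_G = (10 + 4·11 + 18)/6 = 72/6 = 12
te_H = (1 + 4·2 + 3)/6 = 12/6 = 2

Forward pass:
ES_A = 0; EF_A = 5
ES_B = 0; EF_B = 2
ES_C = 2; EF_C = 2+14 = 16
ES_D = max(EF_A=5, EF_B=2) = 5; EF_D = 5+3 = 8
ES_E = 5; EF_E = 5+7 = 12
ES_F = max(EF_B=2, EF_E=12) = 12; EF_F = 12+7 = 19
ES_G = 19; EF_G = 19+12 = 31
ES_H = max(EF_C=16, EF_D=8, EF_G=31) = 31; EF_H = 31+2 = 33
Expected project duration μ = 33 weeks. Critical path: A → E → F → G → H.

33 weeks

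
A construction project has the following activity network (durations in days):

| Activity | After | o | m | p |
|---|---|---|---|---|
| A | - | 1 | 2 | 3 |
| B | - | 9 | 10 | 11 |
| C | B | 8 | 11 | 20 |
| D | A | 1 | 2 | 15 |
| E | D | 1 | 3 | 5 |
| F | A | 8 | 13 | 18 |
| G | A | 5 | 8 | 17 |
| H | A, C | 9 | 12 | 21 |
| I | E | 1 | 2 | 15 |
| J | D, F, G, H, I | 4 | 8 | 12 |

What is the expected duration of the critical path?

te_A = (1 + 4·2 + 3)/6 = 12/6 = 2
te_B = (9 + 4·10 + 11)/6 = 60/6 = 10
te_C = (8 + 4·11 + 20)/6 = 72/6 = 12
te_D = (1 + 4·2 + 15)/6 = 24/6 = 4
te_E = (1 + 4·3 + 5)/6 = 18/6 = 3
te_F = (8 + 4·13 + 18)/6 = 78/6 = 13
te_G = (5 + 4·8 + 17)/6 = 54/6 = 9
te_H = (9 + 4·12 + 21)/6 = 78/6 = 13
te_I = (1 + 4·2 + 15)/6 = 24/6 = 4
te_J = (4 + 4·8 + 12)/6 = 48/6 = 8

Forward pass:
ES_A = 0; EF_A = 2
ES_B = 0; EF_B = 10
ES_C = 10; EF_C = 10+12 = 22
ES_D = 2; EF_D = 2+4 = 6
ES_E = 6; EF_E = 6+3 = 9
ES_F = 2; EF_F = 2+13 = 15
ES_G = 2; EF_G = 2+9 = 11
ES_H = max(EF_A=2, EF_C=22) = 22; EF_H = 22+13 = 35
ES_I = 9; EF_I = 9+4 = 13
ES_J = max(EF_D=6, EF_F=15, EF_G=11, EF_H=35, EF_I=13) = 35; EF_J = 35+8 = 43
Expected project duration μ = 43 days. Critical path: B → C → H → J.

43 days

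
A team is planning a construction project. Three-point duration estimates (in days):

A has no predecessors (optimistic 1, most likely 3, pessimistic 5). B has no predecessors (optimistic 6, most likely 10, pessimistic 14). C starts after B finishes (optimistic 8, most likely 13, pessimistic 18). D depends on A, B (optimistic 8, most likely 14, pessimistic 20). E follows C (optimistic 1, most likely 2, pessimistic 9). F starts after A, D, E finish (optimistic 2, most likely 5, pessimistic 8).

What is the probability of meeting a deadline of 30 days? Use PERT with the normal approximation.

te_A = (1 + 4·3 + 5)/6 = 18/6 = 3; σ²_A = ((5−1)/6)² = 0.444
te_B = (6 + 4·10 + 14)/6 = 60/6 = 10; σ²_B = ((14−6)/6)² = 1.778
te_C = (8 + 4·13 + 18)/6 = 78/6 = 13; σ²_C = ((18−8)/6)² = 2.778
te_D = (8 + 4·14 + 20)/6 = 84/6 = 14; σ²_D = ((20−8)/6)² = 4.000
te_E = (1 + 4·2 + 9)/6 = 18/6 = 3; σ²_E = ((9−1)/6)² = 1.778
te_F = (2 + 4·5 + 8)/6 = 30/6 = 5; σ²_F = ((8−2)/6)² = 1.000

Forward pass:
ES_A = 0; EF_A = 3
ES_B = 0; EF_B = 10
ES_C = 10; EF_C = 10+13 = 23
ES_D = max(EF_A=3, EF_B=10) = 10; EF_D = 10+14 = 24
ES_E = 23; EF_E = 23+3 = 26
ES_F = max(EF_A=3, EF_D=24, EF_E=26) = 26; EF_F = 26+5 = 31
Expected project duration μ = 31 days. Critical path: B → C → E → F.

Variance along critical path = 1.778 + 2.778 + 1.778 + 1.000 = 7.333; σ = √7.333 = 2.708 days.
Z = (30 − 31) / 2.708 = -0.369
P(T ≤ 30) = Φ(-0.369) ≈ 0.356

0.356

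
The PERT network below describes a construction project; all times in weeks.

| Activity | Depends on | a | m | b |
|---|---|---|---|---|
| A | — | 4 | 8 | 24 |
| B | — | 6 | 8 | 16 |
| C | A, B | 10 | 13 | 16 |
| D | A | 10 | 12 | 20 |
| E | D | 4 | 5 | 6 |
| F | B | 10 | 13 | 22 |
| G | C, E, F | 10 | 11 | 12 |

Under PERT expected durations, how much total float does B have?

te_A = (4 + 4·8 + 24)/6 = 60/6 = 10
te_B = (6 + 4·8 + 16)/6 = 54/6 = 9
te_C = (10 + 4·13 + 16)/6 = 78/6 = 13
te_D = (10 + 4·12 + 20)/6 = 78/6 = 13
te_E = (4 + 4·5 + 6)/6 = 30/6 = 5
te_F = (10 + 4·13 + 22)/6 = 84/6 = 14
te_G = (10 + 4·11 + 12)/6 = 66/6 = 11

Forward pass:
ES_A = 0; EF_A = 10
ES_B = 0; EF_B = 9
ES_C = max(EF_A=10, EF_B=9) = 10; EF_C = 10+13 = 23
ES_D = 10; EF_D = 10+13 = 23
ES_E = 23; EF_E = 23+5 = 28
ES_F = 9; EF_F = 9+14 = 23
ES_G = max(EF_C=23, EF_E=28, EF_F=23) = 28; EF_G = 28+11 = 39
Expected project duration μ = 39 weeks. Critical path: A → D → E → G.

Backward pass:
LF_G = 39; LS_G = 39−11 = 28
LF_F = LS_G = 28; LS_F = 28−14 = 14
LF_E = LS_G = 28; LS_E = 28−5 = 23
LF_D = LS_E = 23; LS_D = 23−13 = 10
LF_C = LS_G = 28; LS_C = 28−13 = 15
LF_B = min(LS_C=15, LS_F=14) = 14; LS_B = 14−9 = 5
LF_A = min(LS_C=15, LS_D=10) = 10; LS_A = 10−10 = 0
Slack_B = LS_B − ES_B = 5 − 0 = 5

5 weeks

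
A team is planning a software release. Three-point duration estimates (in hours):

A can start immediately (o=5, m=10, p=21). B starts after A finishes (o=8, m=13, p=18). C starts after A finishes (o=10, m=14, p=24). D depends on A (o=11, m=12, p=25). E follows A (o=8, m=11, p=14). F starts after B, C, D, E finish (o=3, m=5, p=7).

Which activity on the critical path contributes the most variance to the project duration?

te_A = (5 + 4·10 + 21)/6 = 66/6 = 11; σ²_A = ((21−5)/6)² = 7.111
te_B = (8 + 4·13 + 18)/6 = 78/6 = 13; σ²_B = ((18−8)/6)² = 2.778
te_C = (10 + 4·14 + 24)/6 = 90/6 = 15; σ²_C = ((24−10)/6)² = 5.444
te_D = (11 + 4·12 + 25)/6 = 84/6 = 14; σ²_D = ((25−11)/6)² = 5.444
te_E = (8 + 4·11 + 14)/6 = 66/6 = 11; σ²_E = ((14−8)/6)² = 1.000
te_F = (3 + 4·5 + 7)/6 = 30/6 = 5; σ²_F = ((7−3)/6)² = 0.444

Forward pass:
ES_A = 0; EF_A = 11
ES_B = 11; EF_B = 11+13 = 24
ES_C = 11; EF_C = 11+15 = 26
ES_D = 11; EF_D = 11+14 = 25
ES_E = 11; EF_E = 11+11 = 22
ES_F = max(EF_B=24, EF_C=26, EF_D=25, EF_E=22) = 26; EF_F = 26+5 = 31
Expected project duration μ = 31 hours. Critical path: A → C → F.

Variances on critical path: σ²_A=7.111, σ²_C=5.444, σ²_F=0.444.
Largest is σ²_A = 7.111.

A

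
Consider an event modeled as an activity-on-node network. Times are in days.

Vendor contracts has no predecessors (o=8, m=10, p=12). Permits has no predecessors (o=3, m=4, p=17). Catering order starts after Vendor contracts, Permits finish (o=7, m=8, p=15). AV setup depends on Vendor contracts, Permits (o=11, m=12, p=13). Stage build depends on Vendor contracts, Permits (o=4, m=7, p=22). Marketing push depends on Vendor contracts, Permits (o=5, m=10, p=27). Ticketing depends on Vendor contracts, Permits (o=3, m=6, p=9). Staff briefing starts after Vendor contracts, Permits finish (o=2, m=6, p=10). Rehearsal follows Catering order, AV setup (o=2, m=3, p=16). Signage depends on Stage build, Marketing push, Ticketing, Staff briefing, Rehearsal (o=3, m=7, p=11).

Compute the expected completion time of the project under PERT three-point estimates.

34 days

te_Vendor contracts = (8 + 4·10 + 12)/6 = 60/6 = 10
te_Permits = (3 + 4·4 + 17)/6 = 36/6 = 6
te_Catering order = (7 + 4·8 + 15)/6 = 54/6 = 9
te_AV setup = (11 + 4·12 + 13)/6 = 72/6 = 12
te_Stage build = (4 + 4·7 + 22)/6 = 54/6 = 9
te_Marketing push = (5 + 4·10 + 27)/6 = 72/6 = 12
te_Ticketing = (3 + 4·6 + 9)/6 = 36/6 = 6
te_Staff briefing = (2 + 4·6 + 10)/6 = 36/6 = 6
te_Rehearsal = (2 + 4·3 + 16)/6 = 30/6 = 5
te_Signage = (3 + 4·7 + 11)/6 = 42/6 = 7

Forward pass:
ES_Vendor contracts = 0; EF_Vendor contracts = 10
ES_Permits = 0; EF_Permits = 6
ES_Catering order = max(EF_Vendor contracts=10, EF_Permits=6) = 10; EF_Catering order = 10+9 = 19
ES_AV setup = max(EF_Vendor contracts=10, EF_Permits=6) = 10; EF_AV setup = 10+12 = 22
ES_Stage build = max(EF_Vendor contracts=10, EF_Permits=6) = 10; EF_Stage build = 10+9 = 19
ES_Marketing push = max(EF_Vendor contracts=10, EF_Permits=6) = 10; EF_Marketing push = 10+12 = 22
ES_Ticketing = max(EF_Vendor contracts=10, EF_Permits=6) = 10; EF_Ticketing = 10+6 = 16
ES_Staff briefing = max(EF_Vendor contracts=10, EF_Permits=6) = 10; EF_Staff briefing = 10+6 = 16
ES_Rehearsal = max(EF_Catering order=19, EF_AV setup=22) = 22; EF_Rehearsal = 22+5 = 27
ES_Signage = max(EF_Stage build=19, EF_Marketing push=22, EF_Ticketing=16, EF_Staff briefing=16, EF_Rehearsal=27) = 27; EF_Signage = 27+7 = 34
Expected project duration μ = 34 days. Critical path: Vendor contracts → AV setup → Rehearsal → Signage.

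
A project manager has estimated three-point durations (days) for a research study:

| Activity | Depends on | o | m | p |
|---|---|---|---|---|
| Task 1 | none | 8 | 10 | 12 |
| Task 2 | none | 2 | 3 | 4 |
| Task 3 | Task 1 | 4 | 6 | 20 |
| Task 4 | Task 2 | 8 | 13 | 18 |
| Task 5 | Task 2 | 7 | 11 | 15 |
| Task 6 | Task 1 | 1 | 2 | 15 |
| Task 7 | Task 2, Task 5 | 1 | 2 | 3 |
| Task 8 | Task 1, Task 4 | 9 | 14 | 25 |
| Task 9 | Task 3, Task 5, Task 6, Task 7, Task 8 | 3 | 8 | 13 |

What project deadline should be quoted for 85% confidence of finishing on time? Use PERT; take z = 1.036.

te_Task 1 = (8 + 4·10 + 12)/6 = 60/6 = 10; σ²_Task 1 = ((12−8)/6)² = 0.444
te_Task 2 = (2 + 4·3 + 4)/6 = 18/6 = 3; σ²_Task 2 = ((4−2)/6)² = 0.111
te_Task 3 = (4 + 4·6 + 20)/6 = 48/6 = 8; σ²_Task 3 = ((20−4)/6)² = 7.111
te_Task 4 = (8 + 4·13 + 18)/6 = 78/6 = 13; σ²_Task 4 = ((18−8)/6)² = 2.778
te_Task 5 = (7 + 4·11 + 15)/6 = 66/6 = 11; σ²_Task 5 = ((15−7)/6)² = 1.778
te_Task 6 = (1 + 4·2 + 15)/6 = 24/6 = 4; σ²_Task 6 = ((15−1)/6)² = 5.444
te_Task 7 = (1 + 4·2 + 3)/6 = 12/6 = 2; σ²_Task 7 = ((3−1)/6)² = 0.111
te_Task 8 = (9 + 4·14 + 25)/6 = 90/6 = 15; σ²_Task 8 = ((25−9)/6)² = 7.111
te_Task 9 = (3 + 4·8 + 13)/6 = 48/6 = 8; σ²_Task 9 = ((13−3)/6)² = 2.778

Forward pass:
ES_Task 1 = 0; EF_Task 1 = 10
ES_Task 2 = 0; EF_Task 2 = 3
ES_Task 3 = 10; EF_Task 3 = 10+8 = 18
ES_Task 4 = 3; EF_Task 4 = 3+13 = 16
ES_Task 5 = 3; EF_Task 5 = 3+11 = 14
ES_Task 6 = 10; EF_Task 6 = 10+4 = 14
ES_Task 7 = max(EF_Task 2=3, EF_Task 5=14) = 14; EF_Task 7 = 14+2 = 16
ES_Task 8 = max(EF_Task 1=10, EF_Task 4=16) = 16; EF_Task 8 = 16+15 = 31
ES_Task 9 = max(EF_Task 3=18, EF_Task 5=14, EF_Task 6=14, EF_Task 7=16, EF_Task 8=31) = 31; EF_Task 9 = 31+8 = 39
Expected project duration μ = 39 days. Critical path: Task 2 → Task 4 → Task 8 → Task 9.

Variance along critical path = 0.111 + 2.778 + 7.111 + 2.778 = 12.778; σ = 3.575 days.
D = μ + z·σ = 39 + 1.036·3.575 = 42.7 days

42.7 days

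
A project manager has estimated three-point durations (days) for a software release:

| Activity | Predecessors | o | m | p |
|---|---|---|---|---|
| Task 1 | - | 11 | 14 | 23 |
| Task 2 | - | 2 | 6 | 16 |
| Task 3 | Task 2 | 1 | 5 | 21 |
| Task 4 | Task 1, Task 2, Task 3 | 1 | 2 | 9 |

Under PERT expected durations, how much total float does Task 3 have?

1 days

te_Task 1 = (11 + 4·14 + 23)/6 = 90/6 = 15
te_Task 2 = (2 + 4·6 + 16)/6 = 42/6 = 7
te_Task 3 = (1 + 4·5 + 21)/6 = 42/6 = 7
te_Task 4 = (1 + 4·2 + 9)/6 = 18/6 = 3

Forward pass:
ES_Task 1 = 0; EF_Task 1 = 15
ES_Task 2 = 0; EF_Task 2 = 7
ES_Task 3 = 7; EF_Task 3 = 7+7 = 14
ES_Task 4 = max(EF_Task 1=15, EF_Task 2=7, EF_Task 3=14) = 15; EF_Task 4 = 15+3 = 18
Expected project duration μ = 18 days. Critical path: Task 1 → Task 4.

Backward pass:
LF_Task 4 = 18; LS_Task 4 = 18−3 = 15
LF_Task 3 = LS_Task 4 = 15; LS_Task 3 = 15−7 = 8
LF_Task 2 = min(LS_Task 3=8, LS_Task 4=15) = 8; LS_Task 2 = 8−7 = 1
LF_Task 1 = LS_Task 4 = 15; LS_Task 1 = 15−15 = 0
Slack_Task 3 = LS_Task 3 − ES_Task 3 = 8 − 7 = 1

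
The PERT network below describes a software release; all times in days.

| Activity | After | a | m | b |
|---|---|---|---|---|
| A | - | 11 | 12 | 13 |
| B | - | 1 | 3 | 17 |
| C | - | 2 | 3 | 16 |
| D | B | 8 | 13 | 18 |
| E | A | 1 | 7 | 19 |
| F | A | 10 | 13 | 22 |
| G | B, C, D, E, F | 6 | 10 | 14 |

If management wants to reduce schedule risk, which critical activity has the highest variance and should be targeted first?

te_A = (11 + 4·12 + 13)/6 = 72/6 = 12; σ²_A = ((13−11)/6)² = 0.111
te_B = (1 + 4·3 + 17)/6 = 30/6 = 5; σ²_B = ((17−1)/6)² = 7.111
te_C = (2 + 4·3 + 16)/6 = 30/6 = 5; σ²_C = ((16−2)/6)² = 5.444
te_D = (8 + 4·13 + 18)/6 = 78/6 = 13; σ²_D = ((18−8)/6)² = 2.778
te_E = (1 + 4·7 + 19)/6 = 48/6 = 8; σ²_E = ((19−1)/6)² = 9.000
te_F = (10 + 4·13 + 22)/6 = 84/6 = 14; σ²_F = ((22−10)/6)² = 4.000
te_G = (6 + 4·10 + 14)/6 = 60/6 = 10; σ²_G = ((14−6)/6)² = 1.778

Forward pass:
ES_A = 0; EF_A = 12
ES_B = 0; EF_B = 5
ES_C = 0; EF_C = 5
ES_D = 5; EF_D = 5+13 = 18
ES_E = 12; EF_E = 12+8 = 20
ES_F = 12; EF_F = 12+14 = 26
ES_G = max(EF_B=5, EF_C=5, EF_D=18, EF_E=20, EF_F=26) = 26; EF_G = 26+10 = 36
Expected project duration μ = 36 days. Critical path: A → F → G.

Variances on critical path: σ²_A=0.111, σ²_F=4.000, σ²_G=1.778.
Largest is σ²_F = 4.000.

F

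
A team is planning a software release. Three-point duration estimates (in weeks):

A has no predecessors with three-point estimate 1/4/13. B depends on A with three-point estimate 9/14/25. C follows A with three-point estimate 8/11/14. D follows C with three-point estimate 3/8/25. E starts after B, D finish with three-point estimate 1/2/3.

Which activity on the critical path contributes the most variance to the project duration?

D

te_A = (1 + 4·4 + 13)/6 = 30/6 = 5; σ²_A = ((13−1)/6)² = 4.000
te_B = (9 + 4·14 + 25)/6 = 90/6 = 15; σ²_B = ((25−9)/6)² = 7.111
te_C = (8 + 4·11 + 14)/6 = 66/6 = 11; σ²_C = ((14−8)/6)² = 1.000
te_D = (3 + 4·8 + 25)/6 = 60/6 = 10; σ²_D = ((25−3)/6)² = 13.444
te_E = (1 + 4·2 + 3)/6 = 12/6 = 2; σ²_E = ((3−1)/6)² = 0.111

Forward pass:
ES_A = 0; EF_A = 5
ES_B = 5; EF_B = 5+15 = 20
ES_C = 5; EF_C = 5+11 = 16
ES_D = 16; EF_D = 16+10 = 26
ES_E = max(EF_B=20, EF_D=26) = 26; EF_E = 26+2 = 28
Expected project duration μ = 28 weeks. Critical path: A → C → D → E.

Variances on critical path: σ²_A=4.000, σ²_C=1.000, σ²_D=13.444, σ²_E=0.111.
Largest is σ²_D = 13.444.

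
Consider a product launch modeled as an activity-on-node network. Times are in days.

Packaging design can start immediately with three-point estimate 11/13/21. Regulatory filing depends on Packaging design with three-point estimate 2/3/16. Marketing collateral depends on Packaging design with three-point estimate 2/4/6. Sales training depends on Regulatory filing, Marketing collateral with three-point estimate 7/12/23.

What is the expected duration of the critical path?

32 days

te_Packaging design = (11 + 4·13 + 21)/6 = 84/6 = 14
te_Regulatory filing = (2 + 4·3 + 16)/6 = 30/6 = 5
te_Marketing collateral = (2 + 4·4 + 6)/6 = 24/6 = 4
te_Sales training = (7 + 4·12 + 23)/6 = 78/6 = 13

Forward pass:
ES_Packaging design = 0; EF_Packaging design = 14
ES_Regulatory filing = 14; EF_Regulatory filing = 14+5 = 19
ES_Marketing collateral = 14; EF_Marketing collateral = 14+4 = 18
ES_Sales training = max(EF_Regulatory filing=19, EF_Marketing collateral=18) = 19; EF_Sales training = 19+13 = 32
Expected project duration μ = 32 days. Critical path: Packaging design → Regulatory filing → Sales training.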